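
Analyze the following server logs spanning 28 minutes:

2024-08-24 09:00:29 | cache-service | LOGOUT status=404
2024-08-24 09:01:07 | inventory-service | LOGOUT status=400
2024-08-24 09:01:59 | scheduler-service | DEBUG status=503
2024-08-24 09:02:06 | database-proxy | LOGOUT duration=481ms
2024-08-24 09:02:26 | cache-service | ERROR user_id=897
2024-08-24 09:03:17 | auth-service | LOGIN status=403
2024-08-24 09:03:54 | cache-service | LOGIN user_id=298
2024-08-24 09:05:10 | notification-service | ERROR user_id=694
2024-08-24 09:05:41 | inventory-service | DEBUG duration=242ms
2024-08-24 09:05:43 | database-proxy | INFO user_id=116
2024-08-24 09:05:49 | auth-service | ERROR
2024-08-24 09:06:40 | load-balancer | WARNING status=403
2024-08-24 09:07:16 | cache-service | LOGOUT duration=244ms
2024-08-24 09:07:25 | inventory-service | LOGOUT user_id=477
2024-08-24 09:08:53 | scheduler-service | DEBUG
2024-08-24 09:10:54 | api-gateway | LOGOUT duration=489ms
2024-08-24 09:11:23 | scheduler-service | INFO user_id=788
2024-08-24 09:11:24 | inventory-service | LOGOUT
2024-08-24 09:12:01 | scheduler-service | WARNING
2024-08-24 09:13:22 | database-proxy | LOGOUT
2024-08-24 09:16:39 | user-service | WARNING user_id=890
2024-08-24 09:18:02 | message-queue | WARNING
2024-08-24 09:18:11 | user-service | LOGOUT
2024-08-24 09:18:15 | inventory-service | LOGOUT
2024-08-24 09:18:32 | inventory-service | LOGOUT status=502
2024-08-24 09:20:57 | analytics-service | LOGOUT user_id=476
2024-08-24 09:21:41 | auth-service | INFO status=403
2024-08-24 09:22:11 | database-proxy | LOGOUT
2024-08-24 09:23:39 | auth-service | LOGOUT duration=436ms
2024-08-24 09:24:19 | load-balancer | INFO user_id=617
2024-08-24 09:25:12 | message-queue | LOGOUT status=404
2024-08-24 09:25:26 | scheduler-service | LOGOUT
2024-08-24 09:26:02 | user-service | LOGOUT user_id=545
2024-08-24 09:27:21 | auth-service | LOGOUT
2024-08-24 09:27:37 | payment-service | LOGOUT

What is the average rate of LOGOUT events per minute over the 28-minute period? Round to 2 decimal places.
0.68

To calculate the rate:

1. Count total LOGOUT events: 19
2. Total time period: 28 minutes
3. Rate = 19 / 28 = 0.68 events per minute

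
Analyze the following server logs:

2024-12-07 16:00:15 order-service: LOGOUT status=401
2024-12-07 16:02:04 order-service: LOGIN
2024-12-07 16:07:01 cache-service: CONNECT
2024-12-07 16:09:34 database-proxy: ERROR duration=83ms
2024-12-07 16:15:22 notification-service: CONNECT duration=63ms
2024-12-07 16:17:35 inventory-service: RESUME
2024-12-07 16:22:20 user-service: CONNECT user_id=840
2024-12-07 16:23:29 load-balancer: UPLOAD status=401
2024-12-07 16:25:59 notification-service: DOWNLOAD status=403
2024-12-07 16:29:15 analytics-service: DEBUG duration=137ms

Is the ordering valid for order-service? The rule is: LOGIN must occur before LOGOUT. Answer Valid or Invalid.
Invalid

To validate ordering:

1. Required order: LOGIN → LOGOUT
2. Rule: LOGIN must occur before LOGOUT
3. Check actual order of events for order-service
4. Result: Invalid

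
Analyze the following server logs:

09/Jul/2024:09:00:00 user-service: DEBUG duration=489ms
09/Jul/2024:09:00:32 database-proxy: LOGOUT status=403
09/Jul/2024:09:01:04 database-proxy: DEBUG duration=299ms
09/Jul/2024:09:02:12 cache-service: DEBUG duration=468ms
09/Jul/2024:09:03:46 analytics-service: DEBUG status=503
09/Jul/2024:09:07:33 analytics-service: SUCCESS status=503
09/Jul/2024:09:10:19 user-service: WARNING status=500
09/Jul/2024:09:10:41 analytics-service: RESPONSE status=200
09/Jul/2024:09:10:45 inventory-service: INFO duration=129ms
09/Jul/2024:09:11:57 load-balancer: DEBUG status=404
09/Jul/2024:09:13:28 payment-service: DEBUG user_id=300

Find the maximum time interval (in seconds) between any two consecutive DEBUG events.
491

To find the longest gap:

1. Extract all DEBUG events in chronological order
2. Calculate time differences between consecutive events
3. Find the maximum difference
4. Longest gap: 491 seconds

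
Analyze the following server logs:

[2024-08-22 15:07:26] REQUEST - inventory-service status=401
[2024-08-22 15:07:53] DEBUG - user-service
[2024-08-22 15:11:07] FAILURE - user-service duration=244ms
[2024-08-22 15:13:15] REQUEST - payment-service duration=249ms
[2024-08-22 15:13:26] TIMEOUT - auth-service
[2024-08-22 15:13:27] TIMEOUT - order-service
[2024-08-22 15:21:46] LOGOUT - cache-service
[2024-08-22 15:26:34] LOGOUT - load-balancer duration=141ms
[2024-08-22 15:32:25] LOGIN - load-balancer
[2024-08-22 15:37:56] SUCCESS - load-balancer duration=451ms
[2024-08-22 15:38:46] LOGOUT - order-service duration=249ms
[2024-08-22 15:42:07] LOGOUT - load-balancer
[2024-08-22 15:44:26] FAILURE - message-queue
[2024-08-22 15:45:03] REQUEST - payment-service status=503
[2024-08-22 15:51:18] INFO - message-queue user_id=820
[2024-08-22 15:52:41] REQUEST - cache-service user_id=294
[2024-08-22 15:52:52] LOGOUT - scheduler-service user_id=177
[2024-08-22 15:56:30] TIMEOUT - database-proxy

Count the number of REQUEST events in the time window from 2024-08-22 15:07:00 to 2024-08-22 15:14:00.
2

To count events in the time window:

1. Window boundaries: 2024-08-22 15:07:00 to 2024-08-22 15:14:00
2. Filter for REQUEST events within this window
3. Count matching events: 2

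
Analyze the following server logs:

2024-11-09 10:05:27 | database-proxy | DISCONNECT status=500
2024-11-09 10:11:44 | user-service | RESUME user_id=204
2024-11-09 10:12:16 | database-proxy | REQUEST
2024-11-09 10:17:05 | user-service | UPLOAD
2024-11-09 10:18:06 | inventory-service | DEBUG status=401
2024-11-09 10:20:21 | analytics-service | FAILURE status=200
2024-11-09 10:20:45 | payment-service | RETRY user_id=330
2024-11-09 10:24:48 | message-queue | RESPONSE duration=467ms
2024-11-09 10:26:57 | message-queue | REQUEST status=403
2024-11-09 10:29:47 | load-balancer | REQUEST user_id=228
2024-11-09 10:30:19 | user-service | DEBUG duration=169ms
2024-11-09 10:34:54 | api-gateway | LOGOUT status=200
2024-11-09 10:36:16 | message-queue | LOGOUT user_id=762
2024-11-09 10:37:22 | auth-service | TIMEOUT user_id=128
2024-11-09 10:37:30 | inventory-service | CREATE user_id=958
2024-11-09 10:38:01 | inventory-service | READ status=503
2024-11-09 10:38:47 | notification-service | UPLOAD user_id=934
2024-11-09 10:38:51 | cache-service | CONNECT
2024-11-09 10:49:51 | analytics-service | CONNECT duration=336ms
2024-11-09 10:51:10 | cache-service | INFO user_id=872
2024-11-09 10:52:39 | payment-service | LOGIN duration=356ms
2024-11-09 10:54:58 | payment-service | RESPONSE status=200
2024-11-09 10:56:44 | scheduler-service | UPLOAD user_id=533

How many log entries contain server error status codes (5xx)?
2

To find matching entries:

1. Pattern to match: server error status codes (5xx)
2. Scan each log entry for the pattern
3. Count matches: 2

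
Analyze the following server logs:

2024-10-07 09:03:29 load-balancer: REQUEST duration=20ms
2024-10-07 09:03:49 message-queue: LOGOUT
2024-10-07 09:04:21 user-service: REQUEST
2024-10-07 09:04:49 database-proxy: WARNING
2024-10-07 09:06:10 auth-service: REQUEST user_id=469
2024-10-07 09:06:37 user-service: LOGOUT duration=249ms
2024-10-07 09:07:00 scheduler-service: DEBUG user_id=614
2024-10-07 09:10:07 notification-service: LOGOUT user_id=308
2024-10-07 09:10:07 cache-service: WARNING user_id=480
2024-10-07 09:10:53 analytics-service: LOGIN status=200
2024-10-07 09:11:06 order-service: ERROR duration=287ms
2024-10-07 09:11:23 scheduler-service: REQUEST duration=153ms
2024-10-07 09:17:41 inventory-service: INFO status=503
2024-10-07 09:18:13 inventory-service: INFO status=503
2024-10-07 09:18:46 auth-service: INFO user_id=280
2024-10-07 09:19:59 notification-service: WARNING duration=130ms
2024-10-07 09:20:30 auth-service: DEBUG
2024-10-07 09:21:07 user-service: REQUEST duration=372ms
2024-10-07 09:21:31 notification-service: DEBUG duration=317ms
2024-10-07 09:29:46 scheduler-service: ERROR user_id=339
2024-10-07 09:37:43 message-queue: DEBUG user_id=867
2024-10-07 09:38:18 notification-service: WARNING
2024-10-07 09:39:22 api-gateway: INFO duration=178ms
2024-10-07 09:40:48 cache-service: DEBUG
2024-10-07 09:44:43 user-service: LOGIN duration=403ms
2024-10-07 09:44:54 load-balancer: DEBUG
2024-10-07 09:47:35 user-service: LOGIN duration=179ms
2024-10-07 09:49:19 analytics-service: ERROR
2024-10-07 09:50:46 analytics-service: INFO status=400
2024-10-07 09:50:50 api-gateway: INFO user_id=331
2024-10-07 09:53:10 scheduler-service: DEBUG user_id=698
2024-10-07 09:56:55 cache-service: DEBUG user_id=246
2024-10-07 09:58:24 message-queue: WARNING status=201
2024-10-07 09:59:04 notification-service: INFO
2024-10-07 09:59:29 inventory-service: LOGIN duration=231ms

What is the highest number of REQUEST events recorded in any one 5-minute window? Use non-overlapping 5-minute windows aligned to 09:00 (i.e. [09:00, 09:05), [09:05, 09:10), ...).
2

To find the burst window:

1. Divide the log period into non-overlapping 5-minute windows starting at 09:00
2. Count REQUEST events in each window
3. Find the window with maximum count
4. Maximum events in a window: 2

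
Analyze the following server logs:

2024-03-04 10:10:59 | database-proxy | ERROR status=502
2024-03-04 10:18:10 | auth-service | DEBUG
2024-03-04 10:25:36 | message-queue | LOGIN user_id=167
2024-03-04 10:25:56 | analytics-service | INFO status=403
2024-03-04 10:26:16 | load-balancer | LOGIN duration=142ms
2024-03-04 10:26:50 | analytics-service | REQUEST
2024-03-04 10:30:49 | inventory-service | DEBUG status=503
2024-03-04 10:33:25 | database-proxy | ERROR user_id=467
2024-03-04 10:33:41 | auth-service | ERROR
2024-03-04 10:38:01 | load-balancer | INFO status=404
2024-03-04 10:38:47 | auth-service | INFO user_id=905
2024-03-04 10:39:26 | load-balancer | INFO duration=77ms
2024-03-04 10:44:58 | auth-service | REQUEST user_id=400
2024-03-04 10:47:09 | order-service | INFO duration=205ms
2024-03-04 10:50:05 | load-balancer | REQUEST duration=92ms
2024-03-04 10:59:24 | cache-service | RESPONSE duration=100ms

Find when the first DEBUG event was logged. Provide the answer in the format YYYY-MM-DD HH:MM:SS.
2024-03-04 10:18:10

To find the first event:

1. Filter for all DEBUG events
2. Sort by timestamp
3. Select the first one
4. Timestamp: 2024-03-04 10:18:10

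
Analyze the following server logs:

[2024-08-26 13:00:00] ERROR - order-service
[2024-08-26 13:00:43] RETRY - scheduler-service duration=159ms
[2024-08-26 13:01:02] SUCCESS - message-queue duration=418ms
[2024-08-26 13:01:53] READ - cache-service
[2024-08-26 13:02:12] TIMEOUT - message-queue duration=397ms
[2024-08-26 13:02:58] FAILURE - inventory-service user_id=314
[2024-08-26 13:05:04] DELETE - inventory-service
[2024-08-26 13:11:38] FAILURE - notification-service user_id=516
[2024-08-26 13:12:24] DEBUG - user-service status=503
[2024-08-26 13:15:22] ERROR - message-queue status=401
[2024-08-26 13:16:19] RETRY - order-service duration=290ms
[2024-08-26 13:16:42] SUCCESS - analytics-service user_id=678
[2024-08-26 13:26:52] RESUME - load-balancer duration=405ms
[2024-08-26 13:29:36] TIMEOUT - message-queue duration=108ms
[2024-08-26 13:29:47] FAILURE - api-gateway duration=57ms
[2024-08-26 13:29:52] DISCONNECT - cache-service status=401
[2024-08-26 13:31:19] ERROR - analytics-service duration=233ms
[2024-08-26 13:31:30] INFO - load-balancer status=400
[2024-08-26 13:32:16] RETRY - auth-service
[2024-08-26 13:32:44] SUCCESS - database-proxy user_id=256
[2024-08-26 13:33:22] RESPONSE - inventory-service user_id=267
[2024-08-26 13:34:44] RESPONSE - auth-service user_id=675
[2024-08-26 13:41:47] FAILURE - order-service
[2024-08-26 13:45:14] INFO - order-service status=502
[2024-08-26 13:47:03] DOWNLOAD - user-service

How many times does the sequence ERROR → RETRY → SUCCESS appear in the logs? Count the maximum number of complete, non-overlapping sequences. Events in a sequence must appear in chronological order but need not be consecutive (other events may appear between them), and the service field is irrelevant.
3

To count sequences:

1. Look for pattern: ERROR → RETRY → SUCCESS
2. Greedily scan the log in chronological order, matching each sequence element in turn (ignoring service)
3. Each time the full pattern completes, increment the count and restart matching from the next event
4. Complete non-overlapping sequences found: 3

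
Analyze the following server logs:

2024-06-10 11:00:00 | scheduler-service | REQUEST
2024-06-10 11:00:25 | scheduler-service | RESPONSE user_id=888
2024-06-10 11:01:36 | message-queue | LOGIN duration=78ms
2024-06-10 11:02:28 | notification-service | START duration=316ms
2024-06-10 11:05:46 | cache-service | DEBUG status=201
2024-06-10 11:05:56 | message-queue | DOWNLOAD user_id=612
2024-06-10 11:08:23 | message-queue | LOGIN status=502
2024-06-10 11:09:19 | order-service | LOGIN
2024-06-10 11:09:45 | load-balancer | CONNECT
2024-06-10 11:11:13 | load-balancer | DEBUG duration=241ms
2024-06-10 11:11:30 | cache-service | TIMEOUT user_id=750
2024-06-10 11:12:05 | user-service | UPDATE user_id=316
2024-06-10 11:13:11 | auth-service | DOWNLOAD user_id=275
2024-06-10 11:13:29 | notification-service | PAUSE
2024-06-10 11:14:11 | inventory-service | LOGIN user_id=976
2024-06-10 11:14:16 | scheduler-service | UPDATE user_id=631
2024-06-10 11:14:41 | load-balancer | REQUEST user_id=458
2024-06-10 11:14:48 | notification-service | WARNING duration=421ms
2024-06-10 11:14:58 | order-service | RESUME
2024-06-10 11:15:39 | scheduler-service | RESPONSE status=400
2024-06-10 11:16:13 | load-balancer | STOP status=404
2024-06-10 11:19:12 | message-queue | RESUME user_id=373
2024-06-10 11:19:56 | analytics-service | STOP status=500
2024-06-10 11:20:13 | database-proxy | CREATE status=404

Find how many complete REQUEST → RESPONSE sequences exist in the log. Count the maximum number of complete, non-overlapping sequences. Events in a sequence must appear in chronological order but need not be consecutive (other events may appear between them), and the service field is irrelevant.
2

To count sequences:

1. Look for pattern: REQUEST → RESPONSE
2. Greedily scan the log in chronological order, matching each sequence element in turn (ignoring service)
3. Each time the full pattern completes, increment the count and restart matching from the next event
4. Complete non-overlapping sequences found: 2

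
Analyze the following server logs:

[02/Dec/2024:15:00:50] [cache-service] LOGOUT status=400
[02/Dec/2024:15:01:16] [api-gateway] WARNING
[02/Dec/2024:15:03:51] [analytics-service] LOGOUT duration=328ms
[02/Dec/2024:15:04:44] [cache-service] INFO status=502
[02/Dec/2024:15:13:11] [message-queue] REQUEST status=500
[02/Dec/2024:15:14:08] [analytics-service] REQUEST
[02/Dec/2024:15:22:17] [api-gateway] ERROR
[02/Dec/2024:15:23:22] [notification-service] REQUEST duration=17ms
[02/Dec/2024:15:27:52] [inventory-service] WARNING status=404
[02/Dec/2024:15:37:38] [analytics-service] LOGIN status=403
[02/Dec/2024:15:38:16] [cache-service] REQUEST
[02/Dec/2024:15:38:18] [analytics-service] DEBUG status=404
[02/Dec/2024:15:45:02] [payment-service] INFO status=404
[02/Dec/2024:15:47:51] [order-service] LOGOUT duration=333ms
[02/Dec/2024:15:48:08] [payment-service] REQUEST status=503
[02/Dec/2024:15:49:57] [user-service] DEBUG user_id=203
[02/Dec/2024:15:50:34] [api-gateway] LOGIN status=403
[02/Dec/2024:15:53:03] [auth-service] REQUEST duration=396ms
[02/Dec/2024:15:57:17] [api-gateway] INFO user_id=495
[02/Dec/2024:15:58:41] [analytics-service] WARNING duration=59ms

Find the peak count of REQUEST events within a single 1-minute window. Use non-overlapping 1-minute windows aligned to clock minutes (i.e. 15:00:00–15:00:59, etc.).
1

To find the burst window:

1. Divide the log period into non-overlapping 1-minute windows starting at 15:00
2. Count REQUEST events in each window
3. Find the window with maximum count
4. Maximum events in a window: 1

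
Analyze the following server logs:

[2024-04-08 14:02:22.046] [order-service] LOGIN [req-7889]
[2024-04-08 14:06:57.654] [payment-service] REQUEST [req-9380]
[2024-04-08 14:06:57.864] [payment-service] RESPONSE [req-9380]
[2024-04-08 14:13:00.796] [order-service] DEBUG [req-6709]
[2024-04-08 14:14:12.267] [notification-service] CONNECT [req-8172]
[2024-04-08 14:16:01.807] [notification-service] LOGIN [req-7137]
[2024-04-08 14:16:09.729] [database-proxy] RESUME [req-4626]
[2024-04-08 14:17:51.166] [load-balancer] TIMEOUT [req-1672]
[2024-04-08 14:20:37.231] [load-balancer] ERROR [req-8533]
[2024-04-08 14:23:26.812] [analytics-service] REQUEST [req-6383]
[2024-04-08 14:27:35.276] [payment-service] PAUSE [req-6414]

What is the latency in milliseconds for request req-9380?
210

To calculate latency:

1. Find REQUEST with id req-9380: 2024-04-08 14:06:57.654
2. Find RESPONSE with id req-9380: 2024-04-08 14:06:57.864
3. Latency: 2024-04-08 14:06:57.864 - 2024-04-08 14:06:57.654 = 210ms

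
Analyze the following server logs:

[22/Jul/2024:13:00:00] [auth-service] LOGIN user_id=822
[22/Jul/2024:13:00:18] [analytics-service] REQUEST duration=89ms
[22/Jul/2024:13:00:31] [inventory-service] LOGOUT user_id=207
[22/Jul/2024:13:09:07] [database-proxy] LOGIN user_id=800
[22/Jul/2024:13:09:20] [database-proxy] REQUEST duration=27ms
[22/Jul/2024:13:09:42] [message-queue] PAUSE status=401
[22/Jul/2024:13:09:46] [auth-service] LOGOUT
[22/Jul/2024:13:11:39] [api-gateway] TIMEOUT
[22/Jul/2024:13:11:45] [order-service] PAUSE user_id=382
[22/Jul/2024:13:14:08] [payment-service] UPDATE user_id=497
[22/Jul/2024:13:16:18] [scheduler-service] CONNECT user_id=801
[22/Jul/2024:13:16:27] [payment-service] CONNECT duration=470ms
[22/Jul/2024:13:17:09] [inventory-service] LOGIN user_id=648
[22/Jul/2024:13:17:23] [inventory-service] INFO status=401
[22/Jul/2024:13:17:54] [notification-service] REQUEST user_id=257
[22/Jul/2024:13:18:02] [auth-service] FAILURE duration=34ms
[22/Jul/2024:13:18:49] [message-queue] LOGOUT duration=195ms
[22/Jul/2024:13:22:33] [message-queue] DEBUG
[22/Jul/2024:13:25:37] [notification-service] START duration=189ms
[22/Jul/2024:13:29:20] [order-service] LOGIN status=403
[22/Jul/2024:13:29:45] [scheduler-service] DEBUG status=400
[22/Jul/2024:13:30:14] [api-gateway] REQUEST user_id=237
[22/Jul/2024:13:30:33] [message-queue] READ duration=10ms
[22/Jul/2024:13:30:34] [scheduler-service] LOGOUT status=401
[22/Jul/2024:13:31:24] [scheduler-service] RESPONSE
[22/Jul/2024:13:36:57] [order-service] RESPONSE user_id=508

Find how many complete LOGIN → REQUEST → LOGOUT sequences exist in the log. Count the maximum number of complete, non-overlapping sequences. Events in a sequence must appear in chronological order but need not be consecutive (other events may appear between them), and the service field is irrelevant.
4

To count sequences:

1. Look for pattern: LOGIN → REQUEST → LOGOUT
2. Greedily scan the log in chronological order, matching each sequence element in turn (ignoring service)
3. Each time the full pattern completes, increment the count and restart matching from the next event
4. Complete non-overlapping sequences found: 4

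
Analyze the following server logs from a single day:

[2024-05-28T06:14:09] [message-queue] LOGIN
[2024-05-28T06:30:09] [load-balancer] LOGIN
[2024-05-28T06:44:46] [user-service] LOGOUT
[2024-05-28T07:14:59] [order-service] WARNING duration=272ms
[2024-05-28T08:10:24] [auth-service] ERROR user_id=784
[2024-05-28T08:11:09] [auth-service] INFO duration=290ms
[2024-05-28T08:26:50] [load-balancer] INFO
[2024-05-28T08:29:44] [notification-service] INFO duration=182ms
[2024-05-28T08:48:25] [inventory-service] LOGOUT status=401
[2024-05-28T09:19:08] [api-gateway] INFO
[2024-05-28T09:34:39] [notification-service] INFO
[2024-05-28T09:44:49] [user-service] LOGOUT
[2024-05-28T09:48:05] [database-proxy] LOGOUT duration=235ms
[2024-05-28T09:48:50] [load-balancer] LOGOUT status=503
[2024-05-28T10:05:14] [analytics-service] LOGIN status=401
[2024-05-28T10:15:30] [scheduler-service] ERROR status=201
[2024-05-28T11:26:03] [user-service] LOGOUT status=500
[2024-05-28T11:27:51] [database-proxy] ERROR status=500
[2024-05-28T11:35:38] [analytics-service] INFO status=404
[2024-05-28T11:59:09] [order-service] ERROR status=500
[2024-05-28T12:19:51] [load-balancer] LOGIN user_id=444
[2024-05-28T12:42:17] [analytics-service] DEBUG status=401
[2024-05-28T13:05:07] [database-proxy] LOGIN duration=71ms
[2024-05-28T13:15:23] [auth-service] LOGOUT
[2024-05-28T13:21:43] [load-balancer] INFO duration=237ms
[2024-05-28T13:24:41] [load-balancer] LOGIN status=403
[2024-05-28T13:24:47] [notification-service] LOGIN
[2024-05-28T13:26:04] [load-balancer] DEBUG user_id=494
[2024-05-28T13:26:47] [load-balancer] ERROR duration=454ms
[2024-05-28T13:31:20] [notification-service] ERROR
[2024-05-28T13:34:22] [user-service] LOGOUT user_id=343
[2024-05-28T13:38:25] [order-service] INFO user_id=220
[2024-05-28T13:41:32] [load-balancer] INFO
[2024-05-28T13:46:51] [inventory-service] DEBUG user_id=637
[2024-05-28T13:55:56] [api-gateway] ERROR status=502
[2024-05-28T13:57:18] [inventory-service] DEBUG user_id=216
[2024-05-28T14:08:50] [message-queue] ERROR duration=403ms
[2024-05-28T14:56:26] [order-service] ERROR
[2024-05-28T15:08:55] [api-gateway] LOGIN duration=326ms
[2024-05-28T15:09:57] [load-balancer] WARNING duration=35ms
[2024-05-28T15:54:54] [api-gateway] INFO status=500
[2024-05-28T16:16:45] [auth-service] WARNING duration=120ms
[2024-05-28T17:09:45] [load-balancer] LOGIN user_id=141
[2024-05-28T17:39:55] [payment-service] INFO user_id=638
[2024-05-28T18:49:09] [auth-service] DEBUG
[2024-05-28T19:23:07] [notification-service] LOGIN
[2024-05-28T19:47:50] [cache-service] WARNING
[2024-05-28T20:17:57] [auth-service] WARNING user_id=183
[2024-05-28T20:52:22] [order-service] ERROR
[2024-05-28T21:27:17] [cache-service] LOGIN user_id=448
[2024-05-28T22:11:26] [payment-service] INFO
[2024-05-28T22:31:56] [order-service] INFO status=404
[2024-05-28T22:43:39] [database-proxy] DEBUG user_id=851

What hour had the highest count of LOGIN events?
13

To find the peak hour:

1. Group all LOGIN events by hour
2. Count events in each hour
3. Find hour with maximum count
4. Peak hour: 13 (with 3 events)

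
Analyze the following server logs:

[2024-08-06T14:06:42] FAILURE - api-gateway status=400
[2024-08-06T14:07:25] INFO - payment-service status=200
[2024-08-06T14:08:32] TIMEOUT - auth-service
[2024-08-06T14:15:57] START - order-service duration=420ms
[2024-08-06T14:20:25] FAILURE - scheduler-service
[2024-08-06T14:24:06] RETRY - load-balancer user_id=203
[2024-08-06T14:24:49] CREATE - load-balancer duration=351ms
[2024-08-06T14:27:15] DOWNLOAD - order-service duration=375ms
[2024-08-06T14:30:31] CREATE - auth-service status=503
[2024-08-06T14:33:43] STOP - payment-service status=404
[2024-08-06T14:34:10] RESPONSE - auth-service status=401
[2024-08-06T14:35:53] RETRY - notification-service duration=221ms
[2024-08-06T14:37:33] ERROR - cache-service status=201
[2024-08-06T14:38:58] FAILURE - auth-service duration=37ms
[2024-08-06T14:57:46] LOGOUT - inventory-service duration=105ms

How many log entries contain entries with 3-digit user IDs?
1

To find matching entries:

1. Pattern to match: entries with 3-digit user IDs
2. Scan each log entry for the pattern
3. Count matches: 1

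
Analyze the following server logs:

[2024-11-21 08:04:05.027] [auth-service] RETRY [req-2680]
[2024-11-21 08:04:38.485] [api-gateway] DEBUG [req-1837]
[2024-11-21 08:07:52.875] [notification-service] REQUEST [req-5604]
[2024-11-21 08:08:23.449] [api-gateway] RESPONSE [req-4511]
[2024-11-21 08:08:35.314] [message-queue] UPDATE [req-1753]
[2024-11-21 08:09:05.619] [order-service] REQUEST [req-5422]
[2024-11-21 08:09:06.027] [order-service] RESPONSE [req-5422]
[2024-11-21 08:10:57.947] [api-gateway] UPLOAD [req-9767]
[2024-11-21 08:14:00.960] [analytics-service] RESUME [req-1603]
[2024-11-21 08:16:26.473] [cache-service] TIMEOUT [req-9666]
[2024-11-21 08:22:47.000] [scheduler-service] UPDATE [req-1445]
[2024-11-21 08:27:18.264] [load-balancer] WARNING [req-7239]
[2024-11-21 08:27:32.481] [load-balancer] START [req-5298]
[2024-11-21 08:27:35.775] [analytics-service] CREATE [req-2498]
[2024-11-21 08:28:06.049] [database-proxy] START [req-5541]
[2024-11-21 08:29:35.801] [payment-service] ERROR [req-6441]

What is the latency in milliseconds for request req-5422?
408

To calculate latency:

1. Find REQUEST with id req-5422: 2024-11-21 08:09:05.619
2. Find RESPONSE with id req-5422: 2024-11-21 08:09:06.027
3. Latency: 2024-11-21 08:09:06.027 - 2024-11-21 08:09:05.619 = 408ms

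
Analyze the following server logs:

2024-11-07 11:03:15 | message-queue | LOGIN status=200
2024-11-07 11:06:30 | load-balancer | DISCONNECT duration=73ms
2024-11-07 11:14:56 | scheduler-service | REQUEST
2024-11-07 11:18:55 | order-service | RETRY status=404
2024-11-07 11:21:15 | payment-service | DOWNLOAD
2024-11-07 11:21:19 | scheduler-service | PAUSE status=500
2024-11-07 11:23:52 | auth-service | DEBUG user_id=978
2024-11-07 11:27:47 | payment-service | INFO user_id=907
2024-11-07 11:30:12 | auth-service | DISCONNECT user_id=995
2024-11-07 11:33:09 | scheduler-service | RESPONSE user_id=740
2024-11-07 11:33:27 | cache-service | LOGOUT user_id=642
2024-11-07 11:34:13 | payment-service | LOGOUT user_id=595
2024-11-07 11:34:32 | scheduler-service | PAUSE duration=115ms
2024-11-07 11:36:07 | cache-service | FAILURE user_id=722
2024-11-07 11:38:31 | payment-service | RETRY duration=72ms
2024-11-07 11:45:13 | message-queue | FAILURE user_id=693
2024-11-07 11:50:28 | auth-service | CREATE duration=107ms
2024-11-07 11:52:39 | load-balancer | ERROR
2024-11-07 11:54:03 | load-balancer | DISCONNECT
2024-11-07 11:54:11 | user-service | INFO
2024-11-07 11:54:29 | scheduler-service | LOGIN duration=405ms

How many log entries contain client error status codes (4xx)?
1

To find matching entries:

1. Pattern to match: client error status codes (4xx)
2. Scan each log entry for the pattern
3. Count matches: 1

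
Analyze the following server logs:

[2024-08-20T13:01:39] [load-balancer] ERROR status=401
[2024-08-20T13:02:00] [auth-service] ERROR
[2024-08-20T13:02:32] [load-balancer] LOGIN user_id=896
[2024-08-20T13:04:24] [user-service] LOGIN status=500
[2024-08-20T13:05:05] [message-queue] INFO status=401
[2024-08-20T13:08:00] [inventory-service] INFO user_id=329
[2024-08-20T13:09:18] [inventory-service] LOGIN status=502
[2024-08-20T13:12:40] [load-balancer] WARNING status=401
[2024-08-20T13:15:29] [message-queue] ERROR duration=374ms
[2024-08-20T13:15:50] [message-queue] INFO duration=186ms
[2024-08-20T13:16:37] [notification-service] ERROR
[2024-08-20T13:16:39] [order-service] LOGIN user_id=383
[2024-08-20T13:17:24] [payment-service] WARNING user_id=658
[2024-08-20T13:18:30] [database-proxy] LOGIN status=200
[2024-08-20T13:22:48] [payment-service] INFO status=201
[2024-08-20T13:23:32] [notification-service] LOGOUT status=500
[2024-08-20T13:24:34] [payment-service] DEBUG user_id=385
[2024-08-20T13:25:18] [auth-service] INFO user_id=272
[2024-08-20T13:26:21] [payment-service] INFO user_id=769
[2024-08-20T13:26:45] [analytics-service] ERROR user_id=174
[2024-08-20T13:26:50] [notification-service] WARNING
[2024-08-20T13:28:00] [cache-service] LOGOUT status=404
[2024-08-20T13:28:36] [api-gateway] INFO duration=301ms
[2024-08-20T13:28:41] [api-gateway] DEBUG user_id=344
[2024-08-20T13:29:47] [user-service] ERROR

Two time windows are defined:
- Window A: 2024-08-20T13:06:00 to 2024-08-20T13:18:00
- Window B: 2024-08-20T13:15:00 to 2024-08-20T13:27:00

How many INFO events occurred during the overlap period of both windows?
1

To find overlap events:

1. Window A: 2024-08-20T13:06:00 to 2024-08-20T13:18:00
2. Window B: 2024-08-20T13:15:00 to 2024-08-20T13:27:00
3. Overlap period: 2024-08-20T13:15:00 to 2024-08-20T13:18:00
4. Count INFO events in overlap: 1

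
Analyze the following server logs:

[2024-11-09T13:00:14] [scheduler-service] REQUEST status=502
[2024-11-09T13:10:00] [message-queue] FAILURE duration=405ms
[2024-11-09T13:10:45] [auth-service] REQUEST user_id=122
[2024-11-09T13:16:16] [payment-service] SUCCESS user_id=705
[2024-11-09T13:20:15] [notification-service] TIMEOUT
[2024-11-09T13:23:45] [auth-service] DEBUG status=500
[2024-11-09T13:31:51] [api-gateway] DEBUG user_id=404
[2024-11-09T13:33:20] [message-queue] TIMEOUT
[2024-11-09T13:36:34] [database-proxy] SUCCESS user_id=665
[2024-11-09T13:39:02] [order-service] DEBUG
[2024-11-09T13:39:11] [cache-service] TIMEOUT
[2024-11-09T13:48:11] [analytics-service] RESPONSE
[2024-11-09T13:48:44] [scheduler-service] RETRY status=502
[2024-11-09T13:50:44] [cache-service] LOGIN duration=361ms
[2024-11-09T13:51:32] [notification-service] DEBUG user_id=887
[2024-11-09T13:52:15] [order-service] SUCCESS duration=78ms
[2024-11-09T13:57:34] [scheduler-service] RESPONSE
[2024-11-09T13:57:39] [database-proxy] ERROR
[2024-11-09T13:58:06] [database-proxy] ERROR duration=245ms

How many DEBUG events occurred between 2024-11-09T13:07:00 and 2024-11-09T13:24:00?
1

To count events in the time window:

1. Window boundaries: 2024-11-09T13:07:00 to 2024-11-09T13:24:00
2. Filter for DEBUG events within this window
3. Count matching events: 1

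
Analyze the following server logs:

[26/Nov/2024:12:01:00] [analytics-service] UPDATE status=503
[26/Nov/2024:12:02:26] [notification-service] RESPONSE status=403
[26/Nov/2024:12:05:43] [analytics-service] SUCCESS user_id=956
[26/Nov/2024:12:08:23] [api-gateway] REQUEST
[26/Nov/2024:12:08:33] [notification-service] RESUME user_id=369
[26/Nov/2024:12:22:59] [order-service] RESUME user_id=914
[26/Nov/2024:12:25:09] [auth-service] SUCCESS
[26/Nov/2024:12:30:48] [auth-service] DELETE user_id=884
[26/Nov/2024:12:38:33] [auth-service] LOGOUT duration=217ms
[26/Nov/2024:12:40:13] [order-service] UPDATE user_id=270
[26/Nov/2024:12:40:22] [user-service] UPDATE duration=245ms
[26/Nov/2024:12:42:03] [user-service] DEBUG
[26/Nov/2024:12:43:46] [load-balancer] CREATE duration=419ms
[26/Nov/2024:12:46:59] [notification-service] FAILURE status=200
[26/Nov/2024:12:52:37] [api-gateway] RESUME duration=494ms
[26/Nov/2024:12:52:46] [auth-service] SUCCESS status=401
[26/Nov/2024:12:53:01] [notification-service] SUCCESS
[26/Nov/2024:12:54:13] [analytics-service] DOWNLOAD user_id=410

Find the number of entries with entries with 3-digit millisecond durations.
4

To find matching entries:

1. Pattern to match: entries with 3-digit millisecond durations
2. Scan each log entry for the pattern
3. Count matches: 4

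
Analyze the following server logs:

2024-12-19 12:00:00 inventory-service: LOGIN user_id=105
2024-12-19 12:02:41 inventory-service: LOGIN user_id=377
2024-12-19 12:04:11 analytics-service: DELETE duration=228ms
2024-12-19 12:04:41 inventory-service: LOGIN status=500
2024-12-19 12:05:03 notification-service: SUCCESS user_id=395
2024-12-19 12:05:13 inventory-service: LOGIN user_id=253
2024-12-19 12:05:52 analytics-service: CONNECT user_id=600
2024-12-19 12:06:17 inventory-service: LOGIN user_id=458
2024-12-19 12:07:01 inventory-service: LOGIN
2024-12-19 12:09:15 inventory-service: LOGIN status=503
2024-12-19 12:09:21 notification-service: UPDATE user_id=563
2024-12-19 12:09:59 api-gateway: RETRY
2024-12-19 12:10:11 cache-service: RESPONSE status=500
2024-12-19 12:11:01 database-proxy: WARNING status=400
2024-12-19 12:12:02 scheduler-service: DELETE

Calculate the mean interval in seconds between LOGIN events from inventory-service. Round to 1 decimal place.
92.5

To calculate average interval:

1. Find all LOGIN events for inventory-service in order
2. Calculate time gaps between consecutive events
3. Compute mean of gaps: 555 / 6 = 92.5 seconds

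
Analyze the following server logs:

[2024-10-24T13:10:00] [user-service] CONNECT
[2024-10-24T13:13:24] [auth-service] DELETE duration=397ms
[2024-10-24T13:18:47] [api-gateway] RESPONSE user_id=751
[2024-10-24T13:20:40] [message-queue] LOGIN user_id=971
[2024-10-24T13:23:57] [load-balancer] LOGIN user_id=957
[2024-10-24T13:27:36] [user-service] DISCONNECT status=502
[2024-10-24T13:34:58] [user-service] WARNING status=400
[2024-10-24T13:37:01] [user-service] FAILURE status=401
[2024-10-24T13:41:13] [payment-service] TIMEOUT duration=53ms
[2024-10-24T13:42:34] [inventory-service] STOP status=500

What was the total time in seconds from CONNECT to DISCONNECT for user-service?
1056

To calculate state duration:

1. Find CONNECT event for user-service: 2024-10-24T13:10:00
2. Find DISCONNECT event for user-service: 2024-10-24T13:27:36
3. Calculate duration: 2024-10-24T13:27:36 - 2024-10-24T13:10:00 = 1056 seconds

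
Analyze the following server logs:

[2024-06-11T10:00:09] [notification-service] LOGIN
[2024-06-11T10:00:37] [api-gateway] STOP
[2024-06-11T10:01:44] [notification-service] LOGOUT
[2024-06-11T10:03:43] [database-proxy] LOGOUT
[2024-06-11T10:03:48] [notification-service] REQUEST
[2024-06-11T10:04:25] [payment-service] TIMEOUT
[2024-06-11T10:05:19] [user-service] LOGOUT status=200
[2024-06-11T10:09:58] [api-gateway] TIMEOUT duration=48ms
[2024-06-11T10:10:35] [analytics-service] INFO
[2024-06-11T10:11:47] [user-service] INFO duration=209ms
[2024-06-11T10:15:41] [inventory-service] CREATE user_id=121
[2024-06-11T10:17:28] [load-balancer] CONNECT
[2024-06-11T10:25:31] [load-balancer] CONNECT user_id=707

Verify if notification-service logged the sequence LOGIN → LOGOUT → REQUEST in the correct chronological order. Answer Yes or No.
Yes

To verify sequence order:

1. Find all events in sequence LOGIN → LOGOUT → REQUEST for notification-service
2. Extract their timestamps
3. Check if timestamps are in ascending order
4. Result: Yes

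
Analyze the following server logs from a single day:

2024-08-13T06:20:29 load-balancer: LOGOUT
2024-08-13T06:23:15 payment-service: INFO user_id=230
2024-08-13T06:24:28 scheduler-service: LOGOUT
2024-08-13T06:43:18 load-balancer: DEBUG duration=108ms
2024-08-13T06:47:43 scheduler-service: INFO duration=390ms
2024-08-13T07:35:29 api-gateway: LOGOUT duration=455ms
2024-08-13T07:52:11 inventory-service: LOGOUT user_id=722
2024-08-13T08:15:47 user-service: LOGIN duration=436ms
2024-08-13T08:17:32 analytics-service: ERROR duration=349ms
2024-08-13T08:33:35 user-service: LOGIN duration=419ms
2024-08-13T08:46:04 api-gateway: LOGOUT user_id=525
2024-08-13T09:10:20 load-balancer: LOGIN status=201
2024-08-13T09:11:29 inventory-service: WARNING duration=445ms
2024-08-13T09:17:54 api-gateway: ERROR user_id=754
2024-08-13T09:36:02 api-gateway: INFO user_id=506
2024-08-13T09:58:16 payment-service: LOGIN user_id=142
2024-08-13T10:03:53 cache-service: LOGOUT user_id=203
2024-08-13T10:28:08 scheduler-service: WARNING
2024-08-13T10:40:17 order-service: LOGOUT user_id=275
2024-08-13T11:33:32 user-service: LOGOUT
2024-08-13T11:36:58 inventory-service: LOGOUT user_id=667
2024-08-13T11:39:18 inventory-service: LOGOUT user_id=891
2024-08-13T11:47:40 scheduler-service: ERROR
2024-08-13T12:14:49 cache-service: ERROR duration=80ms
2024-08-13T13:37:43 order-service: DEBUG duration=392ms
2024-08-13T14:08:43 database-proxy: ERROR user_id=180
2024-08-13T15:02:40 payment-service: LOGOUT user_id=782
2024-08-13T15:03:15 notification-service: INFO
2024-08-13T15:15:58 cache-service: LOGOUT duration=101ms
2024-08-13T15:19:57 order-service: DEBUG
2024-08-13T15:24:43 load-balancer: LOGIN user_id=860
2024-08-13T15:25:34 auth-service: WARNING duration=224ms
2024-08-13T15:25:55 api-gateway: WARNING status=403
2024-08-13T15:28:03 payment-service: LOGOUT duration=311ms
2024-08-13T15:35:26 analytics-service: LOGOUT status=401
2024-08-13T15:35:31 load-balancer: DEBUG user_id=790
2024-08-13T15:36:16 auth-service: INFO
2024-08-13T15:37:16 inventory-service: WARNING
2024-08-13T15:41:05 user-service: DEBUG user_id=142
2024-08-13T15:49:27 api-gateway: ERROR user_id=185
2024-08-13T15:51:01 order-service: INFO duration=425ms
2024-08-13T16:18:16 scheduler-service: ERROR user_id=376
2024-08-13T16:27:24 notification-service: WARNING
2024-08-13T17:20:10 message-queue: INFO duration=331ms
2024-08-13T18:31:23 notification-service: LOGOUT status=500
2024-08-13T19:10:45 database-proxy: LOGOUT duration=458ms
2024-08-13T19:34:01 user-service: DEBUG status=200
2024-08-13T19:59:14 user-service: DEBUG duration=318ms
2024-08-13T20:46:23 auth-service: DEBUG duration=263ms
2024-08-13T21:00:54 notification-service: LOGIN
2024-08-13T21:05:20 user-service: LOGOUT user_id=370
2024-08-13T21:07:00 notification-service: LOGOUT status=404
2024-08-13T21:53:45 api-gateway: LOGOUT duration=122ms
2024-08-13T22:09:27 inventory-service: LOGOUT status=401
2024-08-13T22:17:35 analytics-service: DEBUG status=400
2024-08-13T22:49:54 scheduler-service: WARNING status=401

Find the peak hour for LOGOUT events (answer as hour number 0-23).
15

To find the peak hour:

1. Group all LOGOUT events by hour
2. Count events in each hour
3. Find hour with maximum count
4. Peak hour: 15 (with 4 events)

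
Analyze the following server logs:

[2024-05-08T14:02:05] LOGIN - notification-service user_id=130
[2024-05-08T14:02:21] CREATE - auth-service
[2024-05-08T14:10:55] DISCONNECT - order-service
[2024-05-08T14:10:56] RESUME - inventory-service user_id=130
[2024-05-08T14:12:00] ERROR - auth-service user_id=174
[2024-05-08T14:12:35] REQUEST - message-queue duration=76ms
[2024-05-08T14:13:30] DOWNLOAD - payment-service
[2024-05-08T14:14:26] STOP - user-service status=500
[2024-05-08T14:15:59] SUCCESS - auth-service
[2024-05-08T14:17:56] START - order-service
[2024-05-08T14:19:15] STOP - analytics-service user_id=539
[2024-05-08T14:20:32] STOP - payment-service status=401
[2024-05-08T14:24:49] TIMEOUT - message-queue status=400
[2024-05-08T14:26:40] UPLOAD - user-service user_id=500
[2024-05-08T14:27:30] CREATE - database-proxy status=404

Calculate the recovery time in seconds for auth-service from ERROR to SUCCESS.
239

To calculate recovery time:

1. Find ERROR event for auth-service: 2024-05-08T14:12:00
2. Find next SUCCESS event for auth-service: 2024-05-08T14:15:59
3. Recovery time: 2024-05-08T14:15:59 - 2024-05-08T14:12:00 = 239 seconds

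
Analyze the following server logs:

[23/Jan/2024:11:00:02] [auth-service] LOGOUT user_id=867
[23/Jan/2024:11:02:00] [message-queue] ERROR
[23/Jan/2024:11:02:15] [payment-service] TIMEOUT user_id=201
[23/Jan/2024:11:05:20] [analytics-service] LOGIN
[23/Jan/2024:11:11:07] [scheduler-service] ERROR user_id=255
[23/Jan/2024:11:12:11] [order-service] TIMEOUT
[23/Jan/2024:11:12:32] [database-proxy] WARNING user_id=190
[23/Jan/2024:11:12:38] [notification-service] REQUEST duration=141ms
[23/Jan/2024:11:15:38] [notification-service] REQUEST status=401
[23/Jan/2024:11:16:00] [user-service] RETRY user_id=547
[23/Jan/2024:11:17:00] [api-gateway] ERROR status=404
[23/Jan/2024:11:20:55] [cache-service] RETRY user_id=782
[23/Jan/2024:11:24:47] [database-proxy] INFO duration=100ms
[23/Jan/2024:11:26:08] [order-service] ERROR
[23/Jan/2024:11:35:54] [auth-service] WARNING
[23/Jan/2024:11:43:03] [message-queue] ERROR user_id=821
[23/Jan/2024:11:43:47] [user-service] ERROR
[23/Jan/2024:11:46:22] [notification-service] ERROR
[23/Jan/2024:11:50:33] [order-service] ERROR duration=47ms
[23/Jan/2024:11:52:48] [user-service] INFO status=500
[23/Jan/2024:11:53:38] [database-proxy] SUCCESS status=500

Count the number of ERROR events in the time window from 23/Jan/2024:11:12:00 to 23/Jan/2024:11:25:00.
1

To count events in the time window:

1. Window boundaries: 23/Jan/2024:11:12:00 to 23/Jan/2024:11:25:00
2. Filter for ERROR events within this window
3. Count matching events: 1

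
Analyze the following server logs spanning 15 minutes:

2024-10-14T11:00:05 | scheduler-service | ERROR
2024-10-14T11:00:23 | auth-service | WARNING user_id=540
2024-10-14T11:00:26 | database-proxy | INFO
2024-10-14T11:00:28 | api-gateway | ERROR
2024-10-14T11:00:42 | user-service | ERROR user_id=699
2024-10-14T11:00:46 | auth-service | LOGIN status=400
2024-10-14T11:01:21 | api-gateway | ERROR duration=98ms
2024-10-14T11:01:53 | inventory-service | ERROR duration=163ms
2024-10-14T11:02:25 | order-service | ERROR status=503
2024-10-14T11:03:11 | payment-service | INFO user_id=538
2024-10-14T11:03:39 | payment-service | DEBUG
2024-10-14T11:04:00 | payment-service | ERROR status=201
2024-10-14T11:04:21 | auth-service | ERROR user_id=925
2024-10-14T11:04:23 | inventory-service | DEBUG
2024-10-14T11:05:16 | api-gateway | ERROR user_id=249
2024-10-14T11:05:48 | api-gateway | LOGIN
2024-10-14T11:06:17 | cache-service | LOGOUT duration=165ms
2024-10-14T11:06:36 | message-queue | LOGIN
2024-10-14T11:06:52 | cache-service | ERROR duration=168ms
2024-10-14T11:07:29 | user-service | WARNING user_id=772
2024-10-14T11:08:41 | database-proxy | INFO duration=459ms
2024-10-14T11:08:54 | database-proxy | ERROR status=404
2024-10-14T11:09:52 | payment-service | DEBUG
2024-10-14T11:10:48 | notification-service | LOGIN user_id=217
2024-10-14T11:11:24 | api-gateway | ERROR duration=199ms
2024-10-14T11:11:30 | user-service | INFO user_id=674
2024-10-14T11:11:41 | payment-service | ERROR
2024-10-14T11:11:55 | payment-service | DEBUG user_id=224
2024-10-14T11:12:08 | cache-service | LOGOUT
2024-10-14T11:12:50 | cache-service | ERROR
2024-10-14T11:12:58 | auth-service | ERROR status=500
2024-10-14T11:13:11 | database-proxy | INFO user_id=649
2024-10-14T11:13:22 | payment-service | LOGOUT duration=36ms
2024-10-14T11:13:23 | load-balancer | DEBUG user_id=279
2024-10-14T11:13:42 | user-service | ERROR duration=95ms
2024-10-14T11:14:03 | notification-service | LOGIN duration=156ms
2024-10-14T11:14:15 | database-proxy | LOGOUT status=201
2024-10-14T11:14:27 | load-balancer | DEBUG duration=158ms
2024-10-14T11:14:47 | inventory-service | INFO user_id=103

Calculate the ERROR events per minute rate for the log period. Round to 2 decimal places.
1.07

To calculate the rate:

1. Count total ERROR events: 16
2. Total time period: 15 minutes
3. Rate = 16 / 15 = 1.07 events per minute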